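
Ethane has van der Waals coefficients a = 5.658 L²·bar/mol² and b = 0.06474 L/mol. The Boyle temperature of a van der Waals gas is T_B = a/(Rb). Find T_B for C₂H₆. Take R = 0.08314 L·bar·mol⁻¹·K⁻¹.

T_B ≈ 1051 K

For a van der Waals gas the second virial coefficient B₂ = b − a/(RT) vanishes at T_B = a/(Rb).
T_B = 5.658/(0.08314×0.06474) = 5.658/0.0053825 = 1051 K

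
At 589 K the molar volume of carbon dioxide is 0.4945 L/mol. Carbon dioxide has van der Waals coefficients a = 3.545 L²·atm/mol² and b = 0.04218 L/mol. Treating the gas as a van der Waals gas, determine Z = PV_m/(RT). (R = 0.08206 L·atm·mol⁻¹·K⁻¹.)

P = RT/(V_m − b) − a/V_m² = (0.08206)(589)/(0.4945 − 0.04218) − 3.545/(0.4945)²
  = 48.333/0.45232 − 14.497 = 106.86 − 14.497 = 92.36 atm
Z = PV_m/(RT) = (92.36)(0.4945)/((0.08206)(589)) = 45.672/48.333 = 0.9449

Z ≈ 0.9449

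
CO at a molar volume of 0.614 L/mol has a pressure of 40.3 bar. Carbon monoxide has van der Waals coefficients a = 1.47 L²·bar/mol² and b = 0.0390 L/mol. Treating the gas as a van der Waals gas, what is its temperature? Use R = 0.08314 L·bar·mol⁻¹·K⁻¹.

T = (P + a/V_m²)(V_m − b)/R
P + a/V_m² = 40.3 + 1.47/(0.614)² = 44.199 bar
V_m − b = 0.614 − 0.0390 = 0.57500 L/mol
T = (44.199)(0.57500)/0.08314 = 305.7 K

T ≈ 305.7 K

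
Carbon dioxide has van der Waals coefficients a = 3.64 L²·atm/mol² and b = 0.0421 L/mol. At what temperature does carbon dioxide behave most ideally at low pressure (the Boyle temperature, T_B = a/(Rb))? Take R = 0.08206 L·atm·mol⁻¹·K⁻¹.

For a van der Waals gas the second virial coefficient B₂ = b − a/(RT) vanishes at T_B = a/(Rb).
T_B = 3.64/(0.08206×0.0421) = 3.64/0.0034547 = 1054 K

T_B ≈ 1054 K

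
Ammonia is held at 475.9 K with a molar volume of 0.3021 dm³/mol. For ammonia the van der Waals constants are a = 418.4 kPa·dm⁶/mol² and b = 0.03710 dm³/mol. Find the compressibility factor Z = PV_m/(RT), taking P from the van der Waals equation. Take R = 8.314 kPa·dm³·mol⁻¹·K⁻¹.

P = RT/(V_m − b) − a/V_m² = (8.314)(475.9)/(0.3021 − 0.03710) − 418.4/(0.3021)²
  = 3956.6/0.26500 − 4584.5 = 14931 − 4584.5 = 10347 kPa
Z = PV_m/(RT) = (10347)(0.3021)/((8.314)(475.9)) = 3125.8/3956.6 = 0.7900

Z ≈ 0.7900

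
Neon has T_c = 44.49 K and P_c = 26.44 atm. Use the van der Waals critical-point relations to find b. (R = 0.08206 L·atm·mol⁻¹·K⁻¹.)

b ≈ 0.01726 L/mol

From T_c = 8a/(27Rb) and P_c = a/(27b²): b = R T_c/(8 P_c).
b = (0.08206)(44.49)/(8×26.44) = 3.6508/211.52 = 0.01726 L/mol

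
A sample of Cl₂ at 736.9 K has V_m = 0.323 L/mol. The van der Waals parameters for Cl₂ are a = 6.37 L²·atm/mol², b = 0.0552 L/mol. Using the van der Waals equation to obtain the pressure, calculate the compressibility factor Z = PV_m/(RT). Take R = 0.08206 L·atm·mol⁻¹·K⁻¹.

Z ≈ 0.8800

P = RT/(V_m − b) − a/V_m² = (0.08206)(736.9)/(0.323 − 0.0552) − 6.37/(0.323)²
  = 60.470/0.26780 − 61.057 = 225.80 − 61.057 = 164.74 atm
Z = PV_m/(RT) = (164.74)(0.323)/((0.08206)(736.9)) = 53.211/60.470 = 0.8800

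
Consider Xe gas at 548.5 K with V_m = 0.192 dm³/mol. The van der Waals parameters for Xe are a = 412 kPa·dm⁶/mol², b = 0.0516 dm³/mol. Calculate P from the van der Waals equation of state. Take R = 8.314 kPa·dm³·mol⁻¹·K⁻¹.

P ≈ 21304 kPa

P = RT/(V_m − b) − a/V_m²
RT/(V_m − b) = (8.314)(548.5)/(0.192 − 0.0516) = 4560.2/0.14040 = 32480 kPa
a/V_m² = 412/(0.192)² = 11176 kPa
P = 32480 − 11176 = 21304 kPa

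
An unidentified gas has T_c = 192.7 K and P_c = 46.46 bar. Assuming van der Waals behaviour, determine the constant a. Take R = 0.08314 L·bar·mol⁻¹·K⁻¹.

a ≈ 2.331 L²·bar/mol²

From T_c = 8a/(27Rb) and P_c = a/(27b²): a = 27 R² T_c²/(64 P_c).
a = 27×(0.08314)²×(192.7)²/(64×46.46) = 6930.2/2973.4 = 2.331 L²·bar/mol²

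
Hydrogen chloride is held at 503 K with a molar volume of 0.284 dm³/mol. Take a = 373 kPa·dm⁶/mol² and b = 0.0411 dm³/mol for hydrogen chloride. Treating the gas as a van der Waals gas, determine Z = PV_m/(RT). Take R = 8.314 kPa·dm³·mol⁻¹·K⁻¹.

P = RT/(V_m − b) − a/V_m² = (8.314)(503)/(0.284 − 0.0411) − 373/(0.284)²
  = 4181.9/0.24290 − 4624.6 = 17217 − 4624.6 = 12592 kPa
Z = PV_m/(RT) = (12592)(0.284)/((8.314)(503)) = 3576.1/4181.9 = 0.8551

Z ≈ 0.8551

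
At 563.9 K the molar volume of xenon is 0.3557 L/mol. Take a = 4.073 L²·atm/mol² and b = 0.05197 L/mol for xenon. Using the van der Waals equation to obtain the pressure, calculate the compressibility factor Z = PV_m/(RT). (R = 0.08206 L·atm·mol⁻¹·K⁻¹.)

Z ≈ 0.9237

P = RT/(V_m − b) − a/V_m² = (0.08206)(563.9)/(0.3557 − 0.05197) − 4.073/(0.3557)²
  = 46.274/0.30373 − 32.192 = 152.35 − 32.192 = 120.16 atm
Z = PV_m/(RT) = (120.16)(0.3557)/((0.08206)(563.9)) = 42.741/46.274 = 0.9237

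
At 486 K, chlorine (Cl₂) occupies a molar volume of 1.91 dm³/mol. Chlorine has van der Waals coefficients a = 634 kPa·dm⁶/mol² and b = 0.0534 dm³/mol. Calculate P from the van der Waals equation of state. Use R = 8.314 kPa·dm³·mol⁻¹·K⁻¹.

P = RT/(V_m − b) − a/V_m²
RT/(V_m − b) = (8.314)(486)/(1.91 − 0.0534) = 4040.6/1.8566 = 2176.3 kPa
a/V_m² = 634/(1.91)² = 173.79 kPa
P = 2176.3 − 173.79 = 2003 kPa

P ≈ 2003 kPa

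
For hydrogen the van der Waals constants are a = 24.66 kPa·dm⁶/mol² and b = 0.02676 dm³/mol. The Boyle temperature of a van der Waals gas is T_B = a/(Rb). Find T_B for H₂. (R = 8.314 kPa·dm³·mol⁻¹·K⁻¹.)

T_B ≈ 110.8 K

For a van der Waals gas the second virial coefficient B₂ = b − a/(RT) vanishes at T_B = a/(Rb).
T_B = 24.66/(8.314×0.02676) = 24.66/0.22248 = 110.8 K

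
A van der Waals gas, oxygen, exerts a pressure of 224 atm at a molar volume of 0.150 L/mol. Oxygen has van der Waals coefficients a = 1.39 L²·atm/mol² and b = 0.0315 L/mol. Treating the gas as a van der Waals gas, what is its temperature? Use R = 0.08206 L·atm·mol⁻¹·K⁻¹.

T = (P + a/V_m²)(V_m − b)/R
P + a/V_m² = 224 + 1.39/(0.150)² = 285.78 atm
V_m − b = 0.150 − 0.0315 = 0.11850 L/mol
T = (285.78)(0.11850)/0.08206 = 412.7 K

T ≈ 412.7 K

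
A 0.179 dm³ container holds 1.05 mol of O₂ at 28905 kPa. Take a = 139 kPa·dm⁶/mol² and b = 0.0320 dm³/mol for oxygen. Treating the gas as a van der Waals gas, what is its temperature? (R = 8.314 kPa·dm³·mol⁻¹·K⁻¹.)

T = (P + a n²/V²)(V − nb)/(nR)
P + a n²/V² = 28905 + (139)(1.05)²/(0.179)² = 33688 kPa
V − nb = 0.179 − (1.05)(0.0320) = 0.14540 dm³
T = (33688)(0.14540)/((1.05)(8.314)) = 561.1 K

T ≈ 561.1 K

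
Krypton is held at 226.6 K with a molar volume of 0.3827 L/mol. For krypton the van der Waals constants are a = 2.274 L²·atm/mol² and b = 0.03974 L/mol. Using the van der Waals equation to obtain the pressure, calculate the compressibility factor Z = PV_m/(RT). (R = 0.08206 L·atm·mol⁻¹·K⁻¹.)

Z ≈ 0.7963

P = RT/(V_m − b) − a/V_m² = (0.08206)(226.6)/(0.3827 − 0.03974) − 2.274/(0.3827)²
  = 18.595/0.34296 − 15.526 = 54.219 − 15.526 = 38.693 atm
Z = PV_m/(RT) = (38.693)(0.3827)/((0.08206)(226.6)) = 14.808/18.595 = 0.7963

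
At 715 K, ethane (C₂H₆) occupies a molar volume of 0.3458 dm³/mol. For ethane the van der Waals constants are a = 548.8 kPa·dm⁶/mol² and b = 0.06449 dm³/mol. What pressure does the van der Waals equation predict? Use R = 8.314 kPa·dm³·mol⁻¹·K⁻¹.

P ≈ 16542 kPa

P = RT/(V_m − b) − a/V_m²
RT/(V_m − b) = (8.314)(715)/(0.3458 − 0.06449) = 5944.5/0.28131 = 21131 kPa
a/V_m² = 548.8/(0.3458)² = 4589.5 kPa
P = 21131 − 4589.5 = 16542 kPa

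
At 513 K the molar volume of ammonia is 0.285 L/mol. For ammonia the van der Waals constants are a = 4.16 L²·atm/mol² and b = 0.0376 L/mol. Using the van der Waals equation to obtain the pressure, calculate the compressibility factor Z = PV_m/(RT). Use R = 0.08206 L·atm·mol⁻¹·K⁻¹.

Z ≈ 0.8052

P = RT/(V_m − b) − a/V_m² = (0.08206)(513)/(0.285 − 0.0376) − 4.16/(0.285)²
  = 42.097/0.24740 − 51.216 = 170.16 − 51.216 = 118.94 atm
Z = PV_m/(RT) = (118.94)(0.285)/((0.08206)(513)) = 33.898/42.097 = 0.8052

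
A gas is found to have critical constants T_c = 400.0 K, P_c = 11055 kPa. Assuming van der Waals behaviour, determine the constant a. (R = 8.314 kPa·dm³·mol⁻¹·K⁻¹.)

a ≈ 422.1 kPa·dm⁶/mol²

From T_c = 8a/(27Rb) and P_c = a/(27b²): a = 27 R² T_c²/(64 P_c).
a = 27×(8.314)²×(400.0)²/(64×11055) = 298609615/707520 = 422.1 kPa·dm⁶/mol²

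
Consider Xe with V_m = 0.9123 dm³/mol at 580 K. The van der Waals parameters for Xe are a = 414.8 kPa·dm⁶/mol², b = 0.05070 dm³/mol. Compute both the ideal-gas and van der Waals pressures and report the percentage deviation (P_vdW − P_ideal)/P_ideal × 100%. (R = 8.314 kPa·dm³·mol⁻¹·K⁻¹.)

Ideal: P_ideal = RT/V_m = (8.314)(580)/0.9123 = 5285.67 kPa
vdW: P = RT/(V_m − b) − a/V_m² = 4822.12/0.861600 − 414.8/0.832291 = 5596.70 − 498.383 = 5098.32 kPa
% deviation = (5098.32 − 5285.67)/5285.67 × 100% = -3.54%

-3.54 %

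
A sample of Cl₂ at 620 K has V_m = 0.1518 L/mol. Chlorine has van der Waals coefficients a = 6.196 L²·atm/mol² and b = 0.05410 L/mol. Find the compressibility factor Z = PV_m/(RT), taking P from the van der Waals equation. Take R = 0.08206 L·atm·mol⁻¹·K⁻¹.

Z ≈ 0.7515

P = RT/(V_m − b) − a/V_m² = (0.08206)(620)/(0.1518 − 0.05410) − 6.196/(0.1518)²
  = 50.877/0.097700 − 268.89 = 520.75 − 268.89 = 251.86 atm
Z = PV_m/(RT) = (251.86)(0.1518)/((0.08206)(620)) = 38.232/50.877 = 0.7515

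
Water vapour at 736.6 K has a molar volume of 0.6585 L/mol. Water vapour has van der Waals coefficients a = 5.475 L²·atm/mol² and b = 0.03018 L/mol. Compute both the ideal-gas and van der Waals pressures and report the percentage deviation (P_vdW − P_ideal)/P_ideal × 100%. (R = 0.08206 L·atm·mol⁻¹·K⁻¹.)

-8.95 %

Ideal: P_ideal = RT/V_m = (0.08206)(736.6)/0.6585 = 91.7926 atm
vdW: P = RT/(V_m − b) − a/V_m² = 60.4454/0.628320 − 5.475/0.433622 = 96.2016 − 12.6262 = 83.5754 atm
% deviation = (83.5754 − 91.7926)/91.7926 × 100% = -8.95%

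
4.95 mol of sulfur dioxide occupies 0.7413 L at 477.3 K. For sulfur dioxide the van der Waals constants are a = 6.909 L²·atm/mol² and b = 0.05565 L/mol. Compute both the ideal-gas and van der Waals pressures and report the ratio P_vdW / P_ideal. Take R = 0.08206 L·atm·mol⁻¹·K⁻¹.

P_vdW / P_ideal ≈ 0.4135

Ideal: P_ideal = nRT/V = (4.95)(0.08206)(477.3)/0.7413 = 261.538 atm
vdW: P = nRT/(V − nb) − a n²/V² = 193.878/0.465833 − 169.288/0.549526 = 416.196 − 308.062 = 108.134 atm
Ratio = 108.134/261.538 = 0.4135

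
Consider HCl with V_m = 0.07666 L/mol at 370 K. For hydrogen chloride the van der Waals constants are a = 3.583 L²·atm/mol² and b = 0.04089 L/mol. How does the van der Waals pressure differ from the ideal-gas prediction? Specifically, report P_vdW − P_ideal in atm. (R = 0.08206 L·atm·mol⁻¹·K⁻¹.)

Ideal: P_ideal = RT/V_m = (0.08206)(370)/0.07666 = 396.063 atm
vdW: P = RT/(V_m − b) − a/V_m² = 30.3622/0.0357700 − 3.583/0.00587676 = 848.817 − 609.690 = 239.127 atm
ΔP = 239.127 − 396.063 = -156.9 atm

ΔP ≈ -156.9 atm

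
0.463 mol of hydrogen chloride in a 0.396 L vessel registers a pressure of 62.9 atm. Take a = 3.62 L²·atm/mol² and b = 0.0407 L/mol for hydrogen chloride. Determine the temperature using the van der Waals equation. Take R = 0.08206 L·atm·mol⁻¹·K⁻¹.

T = (P + a n²/V²)(V − nb)/(nR)
P + a n²/V² = 62.9 + (3.62)(0.463)²/(0.396)² = 67.849 atm
V − nb = 0.396 − (0.463)(0.0407) = 0.37716 L
T = (67.849)(0.37716)/((0.463)(0.08206)) = 673.5 K

T ≈ 673.5 K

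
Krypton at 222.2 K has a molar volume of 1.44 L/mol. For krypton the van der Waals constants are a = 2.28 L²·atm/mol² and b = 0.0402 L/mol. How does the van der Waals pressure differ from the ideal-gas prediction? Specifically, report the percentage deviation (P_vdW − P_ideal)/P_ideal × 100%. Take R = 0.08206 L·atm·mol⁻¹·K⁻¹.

-5.81 %

Ideal: P_ideal = RT/V_m = (0.08206)(222.2)/1.44 = 12.6623 atm
vdW: P = RT/(V_m − b) − a/V_m² = 18.2337/1.39980 − 2.28/2.07360 = 13.0259 − 1.09954 = 11.9264 atm
% deviation = (11.9264 − 12.6623)/12.6623 × 100% = -5.81%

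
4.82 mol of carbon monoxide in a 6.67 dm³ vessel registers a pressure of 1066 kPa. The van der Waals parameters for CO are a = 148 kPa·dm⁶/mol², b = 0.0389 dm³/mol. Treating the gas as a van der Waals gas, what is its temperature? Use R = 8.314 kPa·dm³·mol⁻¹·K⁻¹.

T = (P + a n²/V²)(V − nb)/(nR)
P + a n²/V² = 1066 + (148)(4.82)²/(6.67)² = 1143.3 kPa
V − nb = 6.67 − (4.82)(0.0389) = 6.4825 dm³
T = (1143.3)(6.4825)/((4.82)(8.314)) = 184.9 K

T ≈ 184.9 K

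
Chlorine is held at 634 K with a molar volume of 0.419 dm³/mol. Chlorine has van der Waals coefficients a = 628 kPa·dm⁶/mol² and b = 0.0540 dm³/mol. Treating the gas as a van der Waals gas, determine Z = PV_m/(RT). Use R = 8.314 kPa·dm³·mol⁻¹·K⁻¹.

Z ≈ 0.8636

P = RT/(V_m − b) − a/V_m² = (8.314)(634)/(0.419 − 0.0540) − 628/(0.419)²
  = 5271.1/0.36500 − 3577.1 = 14441 − 3577.1 = 10864 kPa
Z = PV_m/(RT) = (10864)(0.419)/((8.314)(634)) = 4552.0/5271.1 = 0.8636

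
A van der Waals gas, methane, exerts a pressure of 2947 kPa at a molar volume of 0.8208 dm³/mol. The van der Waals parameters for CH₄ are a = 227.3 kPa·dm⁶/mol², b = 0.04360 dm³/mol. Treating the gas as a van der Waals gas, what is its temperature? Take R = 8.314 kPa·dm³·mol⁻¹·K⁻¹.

T = (P + a/V_m²)(V_m − b)/R
P + a/V_m² = 2947 + 227.3/(0.8208)² = 3284.4 kPa
V_m − b = 0.8208 − 0.04360 = 0.77720 dm³/mol
T = (3284.4)(0.77720)/8.314 = 307.0 K

T ≈ 307.0 K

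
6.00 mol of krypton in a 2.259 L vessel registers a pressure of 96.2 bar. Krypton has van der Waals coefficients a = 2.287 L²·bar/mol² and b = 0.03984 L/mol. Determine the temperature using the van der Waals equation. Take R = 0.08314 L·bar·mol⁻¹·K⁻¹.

T ≈ 454.9 K

T = (P + a n²/V²)(V − nb)/(nR)
P + a n²/V² = 96.2 + (2.287)(6.00)²/(2.259)² = 112.33 bar
V − nb = 2.259 − (6.00)(0.03984) = 2.0200 L
T = (112.33)(2.0200)/((6.00)(0.08314)) = 454.9 K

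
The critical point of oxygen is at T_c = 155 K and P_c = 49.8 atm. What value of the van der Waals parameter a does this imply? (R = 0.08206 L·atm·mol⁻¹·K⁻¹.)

From T_c = 8a/(27Rb) and P_c = a/(27b²): a = 27 R² T_c²/(64 P_c).
a = 27×(0.08206)²×(155)²/(64×49.8) = 4368.1/3187.2 = 1.371 L²·atm/mol²

a ≈ 1.371 L²·atm/mol²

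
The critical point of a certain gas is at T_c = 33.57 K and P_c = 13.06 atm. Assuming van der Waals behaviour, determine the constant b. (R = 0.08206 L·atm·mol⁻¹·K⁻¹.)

From T_c = 8a/(27Rb) and P_c = a/(27b²): b = R T_c/(8 P_c).
b = (0.08206)(33.57)/(8×13.06) = 2.7548/104.48 = 0.02637 L/mol

b ≈ 0.02637 L/mol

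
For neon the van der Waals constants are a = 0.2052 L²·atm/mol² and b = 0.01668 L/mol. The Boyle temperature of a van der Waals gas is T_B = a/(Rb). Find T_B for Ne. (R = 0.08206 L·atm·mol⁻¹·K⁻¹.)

T_B ≈ 149.9 K

For a van der Waals gas the second virial coefficient B₂ = b − a/(RT) vanishes at T_B = a/(Rb).
T_B = 0.2052/(0.08206×0.01668) = 0.2052/0.0013688 = 149.9 K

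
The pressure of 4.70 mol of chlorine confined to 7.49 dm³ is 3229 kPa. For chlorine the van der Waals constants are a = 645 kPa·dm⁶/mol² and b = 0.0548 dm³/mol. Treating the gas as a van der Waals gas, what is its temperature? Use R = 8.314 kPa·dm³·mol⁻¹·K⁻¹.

T ≈ 644.7 K

T = (P + a n²/V²)(V − nb)/(nR)
P + a n²/V² = 3229 + (645)(4.70)²/(7.49)² = 3483.0 kPa
V − nb = 7.49 − (4.70)(0.0548) = 7.2324 dm³
T = (3483.0)(7.2324)/((4.70)(8.314)) = 644.7 K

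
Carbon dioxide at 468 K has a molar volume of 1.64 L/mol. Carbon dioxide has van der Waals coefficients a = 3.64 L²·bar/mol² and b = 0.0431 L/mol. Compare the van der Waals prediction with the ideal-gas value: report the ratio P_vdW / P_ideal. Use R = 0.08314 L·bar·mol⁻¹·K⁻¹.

P_vdW / P_ideal ≈ 0.9699

Ideal: P_ideal = RT/V_m = (0.08314)(468)/1.64 = 23.7253 bar
vdW: P = RT/(V_m − b) − a/V_m² = 38.9095/1.59690 − 3.64/2.68960 = 24.3656 − 1.35336 = 23.0122 bar
Ratio = 23.0122/23.7253 = 0.9699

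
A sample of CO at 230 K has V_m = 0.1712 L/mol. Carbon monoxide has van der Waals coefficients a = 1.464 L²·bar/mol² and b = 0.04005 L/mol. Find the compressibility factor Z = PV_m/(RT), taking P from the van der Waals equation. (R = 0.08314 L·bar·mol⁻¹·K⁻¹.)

P = RT/(V_m − b) − a/V_m² = (0.08314)(230)/(0.1712 − 0.04005) − 1.464/(0.1712)²
  = 19.122/0.13115 − 49.950 = 145.80 − 49.950 = 95.85 bar
Z = PV_m/(RT) = (95.85)(0.1712)/((0.08314)(230)) = 16.410/19.122 = 0.8582

Z ≈ 0.8582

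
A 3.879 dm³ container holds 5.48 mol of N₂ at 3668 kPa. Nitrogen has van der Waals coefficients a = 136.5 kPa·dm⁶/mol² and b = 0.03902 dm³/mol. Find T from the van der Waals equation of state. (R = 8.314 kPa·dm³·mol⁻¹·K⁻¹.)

T = (P + a n²/V²)(V − nb)/(nR)
P + a n²/V² = 3668 + (136.5)(5.48)²/(3.879)² = 3940.4 kPa
V − nb = 3.879 − (5.48)(0.03902) = 3.6652 dm³
T = (3940.4)(3.6652)/((5.48)(8.314)) = 317.0 K

T ≈ 317.0 K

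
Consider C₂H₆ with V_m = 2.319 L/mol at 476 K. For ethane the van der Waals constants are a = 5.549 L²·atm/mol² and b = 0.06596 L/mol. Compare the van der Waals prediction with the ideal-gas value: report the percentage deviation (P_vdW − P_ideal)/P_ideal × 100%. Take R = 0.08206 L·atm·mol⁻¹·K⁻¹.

-3.20 %

Ideal: P_ideal = RT/V_m = (0.08206)(476)/2.319 = 16.8437 atm
vdW: P = RT/(V_m − b) − a/V_m² = 39.0606/2.25304 − 5.549/5.37776 = 17.3368 − 1.03184 = 16.3050 atm
% deviation = (16.3050 − 16.8437)/16.8437 × 100% = -3.20%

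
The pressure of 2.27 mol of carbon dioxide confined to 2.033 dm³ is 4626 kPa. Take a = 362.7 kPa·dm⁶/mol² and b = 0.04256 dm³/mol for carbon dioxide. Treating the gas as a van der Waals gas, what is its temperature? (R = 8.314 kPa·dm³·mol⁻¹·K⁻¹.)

T = (P + a n²/V²)(V − nb)/(nR)
P + a n²/V² = 4626 + (362.7)(2.27)²/(2.033)² = 5078.2 kPa
V − nb = 2.033 − (2.27)(0.04256) = 1.9364 dm³
T = (5078.2)(1.9364)/((2.27)(8.314)) = 521.0 K

T ≈ 521.0 K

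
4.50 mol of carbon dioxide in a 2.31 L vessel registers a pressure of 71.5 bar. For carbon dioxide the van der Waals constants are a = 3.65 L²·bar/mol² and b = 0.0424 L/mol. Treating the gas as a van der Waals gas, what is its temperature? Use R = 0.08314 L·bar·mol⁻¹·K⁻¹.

T ≈ 483.5 K

T = (P + a n²/V²)(V − nb)/(nR)
P + a n²/V² = 71.5 + (3.65)(4.50)²/(2.31)² = 85.351 bar
V − nb = 2.31 − (4.50)(0.0424) = 2.1192 L
T = (85.351)(2.1192)/((4.50)(0.08314)) = 483.5 K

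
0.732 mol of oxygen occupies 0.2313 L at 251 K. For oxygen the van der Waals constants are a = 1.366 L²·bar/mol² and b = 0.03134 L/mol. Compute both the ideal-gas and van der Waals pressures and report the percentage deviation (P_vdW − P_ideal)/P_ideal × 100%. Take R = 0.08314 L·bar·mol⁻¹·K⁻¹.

Ideal: P_ideal = nRT/V = (0.732)(0.08314)(251)/0.2313 = 66.0418 bar
vdW: P = nRT/(V − nb) − a n²/V² = 15.2755/0.208359 − 0.731936/0.0534997 = 73.3134 − 13.6811 = 59.6323 bar
% deviation = (59.6323 − 66.0418)/66.0418 × 100% = -9.71%

-9.71 %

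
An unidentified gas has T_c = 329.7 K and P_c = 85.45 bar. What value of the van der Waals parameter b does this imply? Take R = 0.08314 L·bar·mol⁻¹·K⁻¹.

From T_c = 8a/(27Rb) and P_c = a/(27b²): b = R T_c/(8 P_c).
b = (0.08314)(329.7)/(8×85.45) = 27.411/683.60 = 0.04010 L/mol

b ≈ 0.04010 L/mol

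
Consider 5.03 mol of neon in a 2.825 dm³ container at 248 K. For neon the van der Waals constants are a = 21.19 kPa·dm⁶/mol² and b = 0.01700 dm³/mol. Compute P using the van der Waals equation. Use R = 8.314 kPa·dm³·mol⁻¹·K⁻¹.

P ≈ 3719 kPa

P = nRT/(V − nb) − a n²/V²
nRT/(V − nb) = (5.03)(8.314)(248)/(2.825 − 5.03×0.01700) = 10371/2.7395 = 3785.7 kPa
a n²/V² = (21.19)(5.03)²/(2.825)² = 67.178 kPa
P = 3785.7 − 67.178 = 3719 kPa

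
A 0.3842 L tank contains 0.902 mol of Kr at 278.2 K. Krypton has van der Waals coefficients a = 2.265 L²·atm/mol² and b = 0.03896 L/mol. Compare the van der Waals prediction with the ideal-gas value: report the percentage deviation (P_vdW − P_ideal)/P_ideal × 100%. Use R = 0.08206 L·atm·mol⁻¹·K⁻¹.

-13.23 %

Ideal: P_ideal = nRT/V = (0.902)(0.08206)(278.2)/0.3842 = 53.5967 atm
vdW: P = nRT/(V − nb) − a n²/V² = 20.5918/0.349058 − 1.84281/0.147610 = 58.9925 − 12.4843 = 46.5082 atm
% deviation = (46.5082 − 53.5967)/53.5967 × 100% = -13.23%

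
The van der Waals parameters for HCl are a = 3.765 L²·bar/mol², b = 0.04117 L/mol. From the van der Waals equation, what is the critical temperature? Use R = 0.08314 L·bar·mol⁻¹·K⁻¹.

For a van der Waals gas, T_c = 8a/(27Rb).
T_c = 8×3.765/(27×0.08314×0.04117) = 30.120/0.092418 = 325.9 K

T_c ≈ 325.9 K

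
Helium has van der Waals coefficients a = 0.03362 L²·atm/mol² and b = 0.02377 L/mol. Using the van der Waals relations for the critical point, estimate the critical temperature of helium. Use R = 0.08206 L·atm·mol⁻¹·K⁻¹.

For a van der Waals gas, T_c = 8a/(27Rb).
T_c = 8×0.03362/(27×0.08206×0.02377) = 0.26896/0.052665 = 5.107 K

T_c ≈ 5.107 K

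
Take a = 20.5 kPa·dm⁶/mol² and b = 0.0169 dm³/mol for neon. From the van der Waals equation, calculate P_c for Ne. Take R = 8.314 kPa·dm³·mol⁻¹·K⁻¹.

P_c ≈ 2658 kPa

For a van der Waals gas, P_c = a/(27b²).
P_c = 20.5/(27×(0.0169)²) = 20.5/0.0077115 = 2658 kPa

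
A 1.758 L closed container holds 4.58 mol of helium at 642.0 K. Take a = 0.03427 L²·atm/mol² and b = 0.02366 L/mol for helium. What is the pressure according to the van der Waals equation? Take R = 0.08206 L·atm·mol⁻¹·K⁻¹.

P = nRT/(V − nb) − a n²/V²
nRT/(V − nb) = (4.58)(0.08206)(642.0)/(1.758 − 4.58×0.02366) = 241.29/1.6496 = 146.27 atm
a n²/V² = (0.03427)(4.58)²/(1.758)² = 0.23260 atm
P = 146.27 − 0.23260 = 146.0 atm

P ≈ 146.0 atm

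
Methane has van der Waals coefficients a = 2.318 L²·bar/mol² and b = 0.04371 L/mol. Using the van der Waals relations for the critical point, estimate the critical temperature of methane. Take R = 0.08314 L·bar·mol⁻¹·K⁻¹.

T_c ≈ 189.0 K

For a van der Waals gas, T_c = 8a/(27Rb).
T_c = 8×2.318/(27×0.08314×0.04371) = 18.544/0.098119 = 189.0 K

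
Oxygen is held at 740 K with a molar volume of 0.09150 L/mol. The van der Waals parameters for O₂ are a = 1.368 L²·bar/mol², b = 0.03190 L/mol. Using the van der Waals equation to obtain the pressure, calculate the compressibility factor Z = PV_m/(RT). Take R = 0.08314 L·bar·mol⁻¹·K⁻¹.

P = RT/(V_m − b) − a/V_m² = (0.08314)(740)/(0.09150 − 0.03190) − 1.368/(0.09150)²
  = 61.524/0.059600 − 163.40 = 1032.3 − 163.40 = 868.9 bar
Z = PV_m/(RT) = (868.9)(0.09150)/((0.08314)(740)) = 79.504/61.524 = 1.292

Z ≈ 1.292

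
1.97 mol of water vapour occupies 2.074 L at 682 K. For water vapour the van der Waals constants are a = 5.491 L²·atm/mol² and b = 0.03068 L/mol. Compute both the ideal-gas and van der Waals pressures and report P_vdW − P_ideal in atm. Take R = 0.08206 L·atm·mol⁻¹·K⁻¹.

Ideal: P_ideal = nRT/V = (1.97)(0.08206)(682)/2.074 = 53.1586 atm
vdW: P = nRT/(V − nb) − a n²/V² = 110.251/2.01356 − 21.3100/4.30148 = 54.7543 − 4.95411 = 49.8002 atm
ΔP = 49.8002 − 53.1586 = -3.358 atm

ΔP ≈ -3.358 atm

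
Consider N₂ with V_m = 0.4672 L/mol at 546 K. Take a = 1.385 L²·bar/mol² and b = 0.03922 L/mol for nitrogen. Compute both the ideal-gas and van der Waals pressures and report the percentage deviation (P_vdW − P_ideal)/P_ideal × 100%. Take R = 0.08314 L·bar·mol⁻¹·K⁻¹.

Ideal: P_ideal = RT/V_m = (0.08314)(546)/0.4672 = 97.1628 bar
vdW: P = RT/(V_m − b) − a/V_m² = 45.3944/0.427980 − 1.385/0.218276 = 106.067 − 6.34518 = 99.722 bar
% deviation = (99.722 − 97.1628)/97.1628 × 100% = 2.63%

2.63 %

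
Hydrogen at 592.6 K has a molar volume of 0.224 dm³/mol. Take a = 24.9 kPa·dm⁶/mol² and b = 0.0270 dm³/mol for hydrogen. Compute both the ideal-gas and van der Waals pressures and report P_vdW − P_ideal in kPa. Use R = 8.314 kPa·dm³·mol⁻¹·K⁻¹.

ΔP ≈ 2518 kPa

Ideal: P_ideal = RT/V_m = (8.314)(592.6)/0.224 = 21995.0 kPa
vdW: P = RT/(V_m − b) − a/V_m² = 4926.88/0.197000 − 24.9/0.0501760 = 25009.5 − 496.253 = 24513.2 kPa
ΔP = 24513.2 − 21995.0 = 2518 kPa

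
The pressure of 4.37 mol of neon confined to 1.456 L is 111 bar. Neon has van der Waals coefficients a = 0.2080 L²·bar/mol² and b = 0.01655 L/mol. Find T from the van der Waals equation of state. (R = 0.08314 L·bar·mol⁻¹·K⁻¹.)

T ≈ 429.9 K

T = (P + a n²/V²)(V − nb)/(nR)
P + a n²/V² = 111 + (0.2080)(4.37)²/(1.456)² = 112.87 bar
V − nb = 1.456 − (4.37)(0.01655) = 1.3837 L
T = (112.87)(1.3837)/((4.37)(0.08314)) = 429.9 K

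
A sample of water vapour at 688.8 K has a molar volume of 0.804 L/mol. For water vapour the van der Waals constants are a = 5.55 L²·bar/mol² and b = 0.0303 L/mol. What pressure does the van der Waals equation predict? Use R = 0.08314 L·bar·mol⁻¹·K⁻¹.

P = RT/(V_m − b) − a/V_m²
RT/(V_m − b) = (0.08314)(688.8)/(0.804 − 0.0303) = 57.267/0.77370 = 74.017 bar
a/V_m² = 5.55/(0.804)² = 8.5858 bar
P = 74.017 − 8.5858 = 65.43 bar

P ≈ 65.43 bar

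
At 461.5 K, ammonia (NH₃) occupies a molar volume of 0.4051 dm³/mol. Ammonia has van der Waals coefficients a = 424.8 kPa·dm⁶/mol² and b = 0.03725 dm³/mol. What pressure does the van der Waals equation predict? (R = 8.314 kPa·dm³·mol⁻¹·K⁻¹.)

P ≈ 7842 kPa

P = RT/(V_m − b) − a/V_m²
RT/(V_m − b) = (8.314)(461.5)/(0.4051 − 0.03725) = 3836.9/0.36785 = 10431 kPa
a/V_m² = 424.8/(0.4051)² = 2588.6 kPa
P = 10431 − 2588.6 = 7842 kPa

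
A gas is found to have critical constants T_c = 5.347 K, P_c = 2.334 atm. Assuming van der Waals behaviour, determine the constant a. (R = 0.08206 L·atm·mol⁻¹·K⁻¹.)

a ≈ 0.03480 L²·atm/mol²

From T_c = 8a/(27Rb) and P_c = a/(27b²): a = 27 R² T_c²/(64 P_c).
a = 27×(0.08206)²×(5.347)²/(64×2.334) = 5.1981/149.38 = 0.03480 L²·atm/mol²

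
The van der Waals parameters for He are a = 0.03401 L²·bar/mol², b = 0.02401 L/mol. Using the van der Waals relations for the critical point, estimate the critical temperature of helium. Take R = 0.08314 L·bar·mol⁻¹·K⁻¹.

For a van der Waals gas, T_c = 8a/(27Rb).
T_c = 8×0.03401/(27×0.08314×0.02401) = 0.27208/0.053897 = 5.048 K

T_c ≈ 5.048 K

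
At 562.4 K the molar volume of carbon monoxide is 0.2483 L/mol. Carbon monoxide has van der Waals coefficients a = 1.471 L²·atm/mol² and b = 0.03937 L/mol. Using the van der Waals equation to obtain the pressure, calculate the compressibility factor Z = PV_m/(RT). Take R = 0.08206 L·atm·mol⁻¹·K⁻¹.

P = RT/(V_m − b) − a/V_m² = (0.08206)(562.4)/(0.2483 − 0.03937) − 1.471/(0.2483)²
  = 46.151/0.20893 − 23.859 = 220.89 − 23.859 = 197.03 atm
Z = PV_m/(RT) = (197.03)(0.2483)/((0.08206)(562.4)) = 48.923/46.151 = 1.060

Z ≈ 1.060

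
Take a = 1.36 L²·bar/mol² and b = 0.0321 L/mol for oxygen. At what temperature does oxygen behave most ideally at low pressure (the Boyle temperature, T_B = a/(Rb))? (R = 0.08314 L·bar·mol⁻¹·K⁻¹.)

For a van der Waals gas the second virial coefficient B₂ = b − a/(RT) vanishes at T_B = a/(Rb).
T_B = 1.36/(0.08314×0.0321) = 1.36/0.0026688 = 509.6 K

T_B ≈ 509.6 K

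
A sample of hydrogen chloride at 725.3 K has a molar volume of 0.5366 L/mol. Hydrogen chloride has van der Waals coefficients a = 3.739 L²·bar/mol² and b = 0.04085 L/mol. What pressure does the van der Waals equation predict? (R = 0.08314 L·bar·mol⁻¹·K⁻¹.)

P = RT/(V_m − b) − a/V_m²
RT/(V_m − b) = (0.08314)(725.3)/(0.5366 − 0.04085) = 60.301/0.49575 = 121.64 bar
a/V_m² = 3.739/(0.5366)² = 12.985 bar
P = 121.64 − 12.985 = 108.7 bar

P ≈ 108.7 bar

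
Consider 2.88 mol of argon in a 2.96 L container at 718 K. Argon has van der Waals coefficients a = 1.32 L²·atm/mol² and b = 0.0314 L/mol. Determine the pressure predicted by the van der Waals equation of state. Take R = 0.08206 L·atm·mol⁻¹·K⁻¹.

P = nRT/(V − nb) − a n²/V²
nRT/(V − nb) = (2.88)(0.08206)(718)/(2.96 − 2.88×0.0314) = 169.69/2.8696 = 59.134 atm
a n²/V² = (1.32)(2.88)²/(2.96)² = 1.2496 atm
P = 59.134 − 1.2496 = 57.88 atm

P ≈ 57.88 atm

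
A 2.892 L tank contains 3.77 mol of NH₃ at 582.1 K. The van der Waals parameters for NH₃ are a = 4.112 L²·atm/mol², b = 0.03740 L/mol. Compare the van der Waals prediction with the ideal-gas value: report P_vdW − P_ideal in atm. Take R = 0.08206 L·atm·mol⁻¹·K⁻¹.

ΔP ≈ -3.796 atm

Ideal: P_ideal = nRT/V = (3.77)(0.08206)(582.1)/2.892 = 62.2690 atm
vdW: P = nRT/(V − nb) − a n²/V² = 180.082/2.75100 − 58.4434/8.36366 = 65.4606 − 6.98778 = 58.4728 atm
ΔP = 58.4728 − 62.2690 = -3.796 atm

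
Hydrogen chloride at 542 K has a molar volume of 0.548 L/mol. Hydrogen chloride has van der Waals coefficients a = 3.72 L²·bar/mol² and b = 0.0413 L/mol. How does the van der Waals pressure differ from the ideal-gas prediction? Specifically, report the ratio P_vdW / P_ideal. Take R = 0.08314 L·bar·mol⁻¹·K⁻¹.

P_vdW / P_ideal ≈ 0.9309

Ideal: P_ideal = RT/V_m = (0.08314)(542)/0.548 = 82.2297 bar
vdW: P = RT/(V_m − b) − a/V_m² = 45.0619/0.506700 − 3.72/0.300304 = 88.9321 − 12.3874 = 76.5447 bar
Ratio = 76.5447/82.2297 = 0.9309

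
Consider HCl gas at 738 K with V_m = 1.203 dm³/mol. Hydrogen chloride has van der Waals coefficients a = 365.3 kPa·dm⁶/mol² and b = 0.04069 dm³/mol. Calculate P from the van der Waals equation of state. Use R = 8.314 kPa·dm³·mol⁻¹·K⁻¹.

P = RT/(V_m − b) − a/V_m²
RT/(V_m − b) = (8.314)(738)/(1.203 − 0.04069) = 6135.7/1.1623 = 5278.9 kPa
a/V_m² = 365.3/(1.203)² = 252.42 kPa
P = 5278.9 − 252.42 = 5026 kPa

P ≈ 5026 kPa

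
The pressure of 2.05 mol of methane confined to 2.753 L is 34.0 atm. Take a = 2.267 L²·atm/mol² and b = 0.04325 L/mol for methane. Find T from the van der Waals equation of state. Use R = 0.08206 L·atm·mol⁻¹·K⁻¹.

T ≈ 558.4 K

T = (P + a n²/V²)(V − nb)/(nR)
P + a n²/V² = 34.0 + (2.267)(2.05)²/(2.753)² = 35.257 atm
V − nb = 2.753 − (2.05)(0.04325) = 2.6643 L
T = (35.257)(2.6643)/((2.05)(0.08206)) = 558.4 K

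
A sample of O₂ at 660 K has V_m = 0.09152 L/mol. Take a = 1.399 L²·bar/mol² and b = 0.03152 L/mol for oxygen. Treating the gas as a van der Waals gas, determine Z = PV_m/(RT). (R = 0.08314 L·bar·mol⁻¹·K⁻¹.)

Z ≈ 1.247

P = RT/(V_m − b) − a/V_m² = (0.08314)(660)/(0.09152 − 0.03152) − 1.399/(0.09152)²
  = 54.872/0.060000 − 167.03 = 914.53 − 167.03 = 747.50 bar
Z = PV_m/(RT) = (747.50)(0.09152)/((0.08314)(660)) = 68.411/54.872 = 1.247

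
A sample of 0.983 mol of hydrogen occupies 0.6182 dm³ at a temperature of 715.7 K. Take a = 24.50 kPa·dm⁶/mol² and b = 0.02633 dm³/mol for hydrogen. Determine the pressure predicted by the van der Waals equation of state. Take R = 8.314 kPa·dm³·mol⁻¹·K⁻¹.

P ≈ 9813 kPa

P = nRT/(V − nb) − a n²/V²
nRT/(V − nb) = (0.983)(8.314)(715.7)/(0.6182 − 0.983×0.02633) = 5849.2/0.59232 = 9875.1 kPa
a n²/V² = (24.50)(0.983)²/(0.6182)² = 61.946 kPa
P = 9875.1 − 61.946 = 9813 kPa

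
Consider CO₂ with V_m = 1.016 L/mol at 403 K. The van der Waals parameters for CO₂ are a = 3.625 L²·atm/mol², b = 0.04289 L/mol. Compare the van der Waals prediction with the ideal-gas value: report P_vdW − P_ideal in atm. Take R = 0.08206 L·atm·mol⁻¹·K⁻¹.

ΔP ≈ -2.077 atm

Ideal: P_ideal = RT/V_m = (0.08206)(403)/1.016 = 32.5494 atm
vdW: P = RT/(V_m − b) − a/V_m² = 33.0702/0.973110 − 3.625/1.03226 = 33.9840 − 3.51171 = 30.4723 atm
ΔP = 30.4723 − 32.5494 = -2.077 atm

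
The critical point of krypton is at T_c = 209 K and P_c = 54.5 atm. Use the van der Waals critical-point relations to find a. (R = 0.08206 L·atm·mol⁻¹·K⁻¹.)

From T_c = 8a/(27Rb) and P_c = a/(27b²): a = 27 R² T_c²/(64 P_c).
a = 27×(0.08206)²×(209)²/(64×54.5) = 7941.8/3488.0 = 2.277 L²·atm/mol²

a ≈ 2.277 L²·atm/mol²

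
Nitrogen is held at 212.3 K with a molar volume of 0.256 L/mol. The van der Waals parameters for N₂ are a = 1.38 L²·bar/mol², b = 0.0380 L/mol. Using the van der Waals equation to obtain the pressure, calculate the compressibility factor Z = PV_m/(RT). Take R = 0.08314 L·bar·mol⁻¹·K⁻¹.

Z ≈ 0.8689

P = RT/(V_m − b) − a/V_m² = (0.08314)(212.3)/(0.256 − 0.0380) − 1.38/(0.256)²
  = 17.651/0.21800 − 21.057 = 80.968 − 21.057 = 59.911 bar
Z = PV_m/(RT) = (59.911)(0.256)/((0.08314)(212.3)) = 15.337/17.651 = 0.8689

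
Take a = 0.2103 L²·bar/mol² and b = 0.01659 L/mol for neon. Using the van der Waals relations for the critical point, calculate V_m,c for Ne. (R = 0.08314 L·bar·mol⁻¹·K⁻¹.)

For a van der Waals gas, V_m,c = 3b.
V_m,c = 3×0.01659 = 0.04977 L/mol

V_m,c ≈ 0.04977 L/mol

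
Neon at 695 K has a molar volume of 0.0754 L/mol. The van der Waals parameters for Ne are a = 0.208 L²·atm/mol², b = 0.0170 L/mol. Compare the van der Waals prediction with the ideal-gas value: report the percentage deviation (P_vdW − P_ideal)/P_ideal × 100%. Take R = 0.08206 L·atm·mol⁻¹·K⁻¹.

Ideal: P_ideal = RT/V_m = (0.08206)(695)/0.0754 = 756.389 atm
vdW: P = RT/(V_m − b) − a/V_m² = 57.0317/0.0584000 − 0.208/0.00568516 = 976.570 − 36.5865 = 939.984 atm
% deviation = (939.984 − 756.389)/756.389 × 100% = 24.27%

24.27 %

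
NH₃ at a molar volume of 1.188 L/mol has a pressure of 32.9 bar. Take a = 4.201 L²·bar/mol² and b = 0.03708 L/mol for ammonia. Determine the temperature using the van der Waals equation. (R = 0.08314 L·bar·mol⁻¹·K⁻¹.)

T ≈ 496.6 K

T = (P + a/V_m²)(V_m − b)/R
P + a/V_m² = 32.9 + 4.201/(1.188)² = 35.877 bar
V_m − b = 1.188 − 0.03708 = 1.1509 L/mol
T = (35.877)(1.1509)/0.08314 = 496.6 K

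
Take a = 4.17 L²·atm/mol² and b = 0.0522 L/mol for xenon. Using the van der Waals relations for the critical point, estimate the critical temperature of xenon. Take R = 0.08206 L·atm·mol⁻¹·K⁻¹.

For a van der Waals gas, T_c = 8a/(27Rb).
T_c = 8×4.17/(27×0.08206×0.0522) = 33.360/0.11566 = 288.4 K

T_c ≈ 288.4 K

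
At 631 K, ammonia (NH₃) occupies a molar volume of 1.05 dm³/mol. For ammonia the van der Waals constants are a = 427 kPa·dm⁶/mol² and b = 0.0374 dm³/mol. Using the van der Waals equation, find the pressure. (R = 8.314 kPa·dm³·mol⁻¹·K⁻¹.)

P = RT/(V_m − b) − a/V_m²
RT/(V_m − b) = (8.314)(631)/(1.05 − 0.0374) = 5246.1/1.0126 = 5180.8 kPa
a/V_m² = 427/(1.05)² = 387.30 kPa
P = 5180.8 − 387.30 = 4794 kPa

P ≈ 4794 kPa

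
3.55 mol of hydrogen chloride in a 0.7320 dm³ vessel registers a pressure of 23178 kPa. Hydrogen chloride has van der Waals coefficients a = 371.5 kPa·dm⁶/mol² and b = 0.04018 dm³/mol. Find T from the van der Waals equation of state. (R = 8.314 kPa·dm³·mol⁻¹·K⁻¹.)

T = (P + a n²/V²)(V − nb)/(nR)
P + a n²/V² = 23178 + (371.5)(3.55)²/(0.7320)² = 31916 kPa
V − nb = 0.7320 − (3.55)(0.04018) = 0.58936 dm³
T = (31916)(0.58936)/((3.55)(8.314)) = 637.3 K

T ≈ 637.3 K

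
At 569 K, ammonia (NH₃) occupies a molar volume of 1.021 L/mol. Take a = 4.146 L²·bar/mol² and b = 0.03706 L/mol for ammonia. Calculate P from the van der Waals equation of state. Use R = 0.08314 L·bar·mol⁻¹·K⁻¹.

P = RT/(V_m − b) − a/V_m²
RT/(V_m − b) = (0.08314)(569)/(1.021 − 0.03706) = 47.307/0.98394 = 48.079 bar
a/V_m² = 4.146/(1.021)² = 3.9772 bar
P = 48.079 − 3.9772 = 44.10 bar

P ≈ 44.10 bar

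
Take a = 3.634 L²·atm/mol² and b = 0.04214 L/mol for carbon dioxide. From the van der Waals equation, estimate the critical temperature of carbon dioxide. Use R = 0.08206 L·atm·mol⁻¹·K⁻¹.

T_c ≈ 311.4 K

For a van der Waals gas, T_c = 8a/(27Rb).
T_c = 8×3.634/(27×0.08206×0.04214) = 29.072/0.093366 = 311.4 K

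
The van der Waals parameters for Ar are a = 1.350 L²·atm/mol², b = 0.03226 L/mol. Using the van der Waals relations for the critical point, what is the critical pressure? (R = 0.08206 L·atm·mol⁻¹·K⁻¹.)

P_c ≈ 48.04 atm

For a van der Waals gas, P_c = a/(27b²).
P_c = 1.350/(27×(0.03226)²) = 1.350/0.028099 = 48.04 atm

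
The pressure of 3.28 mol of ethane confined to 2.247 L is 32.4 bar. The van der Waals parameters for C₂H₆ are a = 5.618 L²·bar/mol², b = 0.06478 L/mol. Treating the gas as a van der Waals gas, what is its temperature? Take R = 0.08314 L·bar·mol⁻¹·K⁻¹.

T ≈ 331.0 K

T = (P + a n²/V²)(V − nb)/(nR)
P + a n²/V² = 32.4 + (5.618)(3.28)²/(2.247)² = 44.371 bar
V − nb = 2.247 − (3.28)(0.06478) = 2.0345 L
T = (44.371)(2.0345)/((3.28)(0.08314)) = 331.0 K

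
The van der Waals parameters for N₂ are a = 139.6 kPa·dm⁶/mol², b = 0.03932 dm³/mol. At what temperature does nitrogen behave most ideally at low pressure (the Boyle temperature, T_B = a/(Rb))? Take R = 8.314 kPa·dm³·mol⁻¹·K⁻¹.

T_B ≈ 427.0 K

For a van der Waals gas the second virial coefficient B₂ = b − a/(RT) vanishes at T_B = a/(Rb).
T_B = 139.6/(8.314×0.03932) = 139.6/0.32691 = 427.0 K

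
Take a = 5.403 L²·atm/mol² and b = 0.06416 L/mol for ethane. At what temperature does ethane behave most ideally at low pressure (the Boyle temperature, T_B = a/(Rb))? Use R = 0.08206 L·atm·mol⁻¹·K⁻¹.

T_B ≈ 1026 K

For a van der Waals gas the second virial coefficient B₂ = b − a/(RT) vanishes at T_B = a/(Rb).
T_B = 5.403/(0.08206×0.06416) = 5.403/0.0052650 = 1026 K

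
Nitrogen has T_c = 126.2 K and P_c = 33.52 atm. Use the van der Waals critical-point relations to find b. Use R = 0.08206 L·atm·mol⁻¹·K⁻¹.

b ≈ 0.03862 L/mol

From T_c = 8a/(27Rb) and P_c = a/(27b²): b = R T_c/(8 P_c).
b = (0.08206)(126.2)/(8×33.52) = 10.356/268.16 = 0.03862 L/mol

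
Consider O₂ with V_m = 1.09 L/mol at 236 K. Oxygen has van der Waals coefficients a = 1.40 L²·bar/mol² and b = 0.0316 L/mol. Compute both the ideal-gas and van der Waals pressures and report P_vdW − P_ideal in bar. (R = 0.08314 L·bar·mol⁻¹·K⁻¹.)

ΔP ≈ -0.641 bar

Ideal: P_ideal = RT/V_m = (0.08314)(236)/1.09 = 18.0010 bar
vdW: P = RT/(V_m − b) − a/V_m² = 19.6210/1.05840 − 1.40/1.18810 = 18.5384 − 1.17835 = 17.3601 bar
ΔP = 17.3601 − 18.0010 = -0.641 bar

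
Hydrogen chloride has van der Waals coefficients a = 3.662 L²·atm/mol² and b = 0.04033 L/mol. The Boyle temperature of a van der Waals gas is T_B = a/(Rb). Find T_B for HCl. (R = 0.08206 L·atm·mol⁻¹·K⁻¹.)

For a van der Waals gas the second virial coefficient B₂ = b − a/(RT) vanishes at T_B = a/(Rb).
T_B = 3.662/(0.08206×0.04033) = 3.662/0.0033095 = 1107 K

T_B ≈ 1107 K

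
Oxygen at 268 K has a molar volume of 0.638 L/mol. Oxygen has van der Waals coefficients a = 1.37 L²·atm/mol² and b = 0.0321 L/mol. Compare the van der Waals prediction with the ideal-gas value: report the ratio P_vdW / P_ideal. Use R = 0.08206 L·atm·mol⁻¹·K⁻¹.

Ideal: P_ideal = RT/V_m = (0.08206)(268)/0.638 = 34.4703 atm
vdW: P = RT/(V_m − b) − a/V_m² = 21.9921/0.605900 − 1.37/0.407044 = 36.2966 − 3.36573 = 32.9309 atm
Ratio = 32.9309/34.4703 = 0.9553

P_vdW / P_ideal ≈ 0.9553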